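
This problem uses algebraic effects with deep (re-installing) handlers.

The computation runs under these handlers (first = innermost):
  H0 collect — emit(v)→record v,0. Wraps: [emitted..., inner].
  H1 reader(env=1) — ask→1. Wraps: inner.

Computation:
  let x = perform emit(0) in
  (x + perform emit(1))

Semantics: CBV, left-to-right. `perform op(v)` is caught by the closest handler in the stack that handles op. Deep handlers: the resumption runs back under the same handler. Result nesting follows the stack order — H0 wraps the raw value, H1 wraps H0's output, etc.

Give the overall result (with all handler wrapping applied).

Step-by-step:
emit(0) @ H0 ⇒ out+=0
emit(1) @ H0 ⇒ out+=1
H0 returns [0, 1, 0]
H1 returns [0, 1, 0]
= [0, 1, 0]

Answer: [0, 1, 0]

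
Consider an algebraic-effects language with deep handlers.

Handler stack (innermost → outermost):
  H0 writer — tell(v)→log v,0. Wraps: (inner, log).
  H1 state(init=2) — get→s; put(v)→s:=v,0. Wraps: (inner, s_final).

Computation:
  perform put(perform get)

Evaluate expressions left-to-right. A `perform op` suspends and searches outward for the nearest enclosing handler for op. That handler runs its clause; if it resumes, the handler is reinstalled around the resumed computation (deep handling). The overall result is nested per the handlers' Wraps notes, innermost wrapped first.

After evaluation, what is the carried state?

Answer: 2

Working:
get @ H1 ⇒ 2
put(2) @ H1 ⇒ s:=2
H0 returns (0, ())
H1 returns ((0, ()), 2)
= ((0, ()), 2)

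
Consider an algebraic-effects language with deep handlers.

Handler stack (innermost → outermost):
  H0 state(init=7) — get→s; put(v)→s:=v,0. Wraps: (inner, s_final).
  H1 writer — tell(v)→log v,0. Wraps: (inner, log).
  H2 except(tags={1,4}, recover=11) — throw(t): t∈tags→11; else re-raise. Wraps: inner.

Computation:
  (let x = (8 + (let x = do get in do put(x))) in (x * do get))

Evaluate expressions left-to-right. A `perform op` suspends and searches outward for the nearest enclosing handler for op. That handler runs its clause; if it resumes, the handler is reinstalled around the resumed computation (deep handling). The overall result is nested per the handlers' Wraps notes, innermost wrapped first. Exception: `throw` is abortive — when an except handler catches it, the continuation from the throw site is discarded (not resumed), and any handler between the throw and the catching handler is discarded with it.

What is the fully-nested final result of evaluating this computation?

Evaluation trace:
get @ H0 ⇒ 7
put(7) @ H0 ⇒ s:=7
get @ H0 ⇒ 7
H0 returns (56, 7)
H1 returns ((56, 7), ())
H2 returns ((56, 7), ())
= ((56, 7), ())

Answer: ((56, 7), ())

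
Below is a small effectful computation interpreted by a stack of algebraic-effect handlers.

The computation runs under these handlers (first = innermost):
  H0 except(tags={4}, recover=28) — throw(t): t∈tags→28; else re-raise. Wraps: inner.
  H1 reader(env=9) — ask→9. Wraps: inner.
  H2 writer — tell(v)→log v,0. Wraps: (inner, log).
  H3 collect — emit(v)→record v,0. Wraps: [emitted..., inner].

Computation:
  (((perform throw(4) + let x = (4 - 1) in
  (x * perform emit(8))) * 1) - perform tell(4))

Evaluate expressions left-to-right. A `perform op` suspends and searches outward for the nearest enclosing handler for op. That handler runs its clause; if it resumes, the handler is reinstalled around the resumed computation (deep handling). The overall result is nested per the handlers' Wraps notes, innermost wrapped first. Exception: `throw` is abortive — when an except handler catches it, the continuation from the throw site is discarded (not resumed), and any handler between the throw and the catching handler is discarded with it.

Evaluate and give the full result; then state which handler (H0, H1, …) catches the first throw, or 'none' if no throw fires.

Evaluation trace:
throw(4) @ H0 caught ⇒ 28
H1 returns 28
H2 returns (28, ())
H3 returns [(28, ())]
= [(28, ())]

Answer: [(28, ())] ; first throw caught by: H0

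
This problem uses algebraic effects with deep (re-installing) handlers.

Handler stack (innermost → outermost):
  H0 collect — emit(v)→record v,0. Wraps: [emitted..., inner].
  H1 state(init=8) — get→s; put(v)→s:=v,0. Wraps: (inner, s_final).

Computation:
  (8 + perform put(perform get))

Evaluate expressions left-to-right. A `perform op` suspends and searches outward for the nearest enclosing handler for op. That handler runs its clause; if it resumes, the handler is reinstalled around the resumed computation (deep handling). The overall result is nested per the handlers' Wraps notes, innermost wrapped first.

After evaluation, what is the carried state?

Working:
get @ H1 ⇒ 8
put(8) @ H1 ⇒ s:=8
H0 returns [8]
H1 returns ([8], 8)
= ([8], 8)

Answer: 8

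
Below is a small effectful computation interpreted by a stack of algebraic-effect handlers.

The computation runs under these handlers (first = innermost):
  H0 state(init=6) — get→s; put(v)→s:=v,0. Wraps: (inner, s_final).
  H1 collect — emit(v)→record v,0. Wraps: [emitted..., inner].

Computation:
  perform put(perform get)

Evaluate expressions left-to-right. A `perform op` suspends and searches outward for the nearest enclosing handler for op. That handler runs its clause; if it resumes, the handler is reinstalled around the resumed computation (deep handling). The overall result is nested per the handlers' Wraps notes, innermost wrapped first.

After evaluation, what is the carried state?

Step-by-step:
get @ H0 ⇒ 6
put(6) @ H0 ⇒ s:=6
H0 returns (0, 6)
H1 returns [(0, 6)]
= [(0, 6)]

Answer: 6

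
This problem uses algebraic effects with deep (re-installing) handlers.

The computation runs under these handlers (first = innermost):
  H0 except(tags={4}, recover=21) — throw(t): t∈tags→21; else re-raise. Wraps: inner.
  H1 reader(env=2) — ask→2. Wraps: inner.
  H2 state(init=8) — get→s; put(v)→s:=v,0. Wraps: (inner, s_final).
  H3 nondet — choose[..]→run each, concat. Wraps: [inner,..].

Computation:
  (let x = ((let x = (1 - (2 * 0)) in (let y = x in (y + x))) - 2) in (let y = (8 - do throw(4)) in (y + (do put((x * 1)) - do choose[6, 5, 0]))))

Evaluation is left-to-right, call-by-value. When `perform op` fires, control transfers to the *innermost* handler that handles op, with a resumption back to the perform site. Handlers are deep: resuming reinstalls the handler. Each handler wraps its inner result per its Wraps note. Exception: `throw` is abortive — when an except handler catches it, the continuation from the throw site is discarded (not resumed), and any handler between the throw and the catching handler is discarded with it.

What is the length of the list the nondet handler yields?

Step-by-step:
throw(4) @ H0 caught ⇒ 21
H1 returns 21
H2 returns (21, 8)
H3 returns [(21, 8)]
= [(21, 8)]

Answer: 1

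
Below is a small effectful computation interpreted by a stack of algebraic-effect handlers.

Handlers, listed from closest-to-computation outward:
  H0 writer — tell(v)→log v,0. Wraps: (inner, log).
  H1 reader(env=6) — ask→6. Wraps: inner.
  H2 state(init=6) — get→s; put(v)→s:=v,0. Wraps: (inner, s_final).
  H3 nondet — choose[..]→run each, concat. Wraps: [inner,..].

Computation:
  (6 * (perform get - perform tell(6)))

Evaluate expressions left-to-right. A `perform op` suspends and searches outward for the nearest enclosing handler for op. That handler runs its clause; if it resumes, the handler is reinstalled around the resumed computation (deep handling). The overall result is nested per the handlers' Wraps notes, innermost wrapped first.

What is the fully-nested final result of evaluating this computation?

Evaluation trace:
get @ H2 ⇒ 6
tell(6) @ H0 ⇒ log+=6
H0 returns (36, (6))
H1 returns (36, (6))
H2 returns ((36, (6)), 6)
H3 returns [((36, (6)), 6)]
= [((36, (6)), 6)]

Answer: [((36, (6)), 6)]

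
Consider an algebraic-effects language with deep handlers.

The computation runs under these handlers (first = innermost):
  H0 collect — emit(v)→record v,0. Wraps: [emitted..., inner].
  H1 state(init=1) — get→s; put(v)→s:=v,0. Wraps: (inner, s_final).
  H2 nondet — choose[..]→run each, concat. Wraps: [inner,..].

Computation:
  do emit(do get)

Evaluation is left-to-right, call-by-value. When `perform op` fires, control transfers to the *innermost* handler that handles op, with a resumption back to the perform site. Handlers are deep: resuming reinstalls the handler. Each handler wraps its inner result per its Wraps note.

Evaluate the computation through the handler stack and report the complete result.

Step-by-step:
get @ H1 ⇒ 1
emit(1) @ H0 ⇒ out+=1
H0 returns [1, 0]
H1 returns ([1, 0], 1)
H2 returns [([1, 0], 1)]
= [([1, 0], 1)]

Answer: [([1, 0], 1)]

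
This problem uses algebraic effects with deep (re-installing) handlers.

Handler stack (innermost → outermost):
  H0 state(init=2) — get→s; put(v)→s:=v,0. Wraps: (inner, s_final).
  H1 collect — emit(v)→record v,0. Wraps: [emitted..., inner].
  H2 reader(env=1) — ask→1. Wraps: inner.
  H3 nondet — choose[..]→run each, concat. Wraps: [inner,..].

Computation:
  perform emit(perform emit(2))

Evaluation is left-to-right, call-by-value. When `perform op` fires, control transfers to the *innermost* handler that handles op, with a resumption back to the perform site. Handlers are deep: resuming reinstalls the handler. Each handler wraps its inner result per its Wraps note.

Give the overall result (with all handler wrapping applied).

Answer: [[2, 0, (0, 2)]]

Step-by-step:
emit(2) @ H1 ⇒ out+=2
emit(0) @ H1 ⇒ out+=0
H0 returns (0, 2)
H1 returns [2, 0, (0, 2)]
H2 returns [2, 0, (0, 2)]
H3 returns [[2, 0, (0, 2)]]
= [[2, 0, (0, 2)]]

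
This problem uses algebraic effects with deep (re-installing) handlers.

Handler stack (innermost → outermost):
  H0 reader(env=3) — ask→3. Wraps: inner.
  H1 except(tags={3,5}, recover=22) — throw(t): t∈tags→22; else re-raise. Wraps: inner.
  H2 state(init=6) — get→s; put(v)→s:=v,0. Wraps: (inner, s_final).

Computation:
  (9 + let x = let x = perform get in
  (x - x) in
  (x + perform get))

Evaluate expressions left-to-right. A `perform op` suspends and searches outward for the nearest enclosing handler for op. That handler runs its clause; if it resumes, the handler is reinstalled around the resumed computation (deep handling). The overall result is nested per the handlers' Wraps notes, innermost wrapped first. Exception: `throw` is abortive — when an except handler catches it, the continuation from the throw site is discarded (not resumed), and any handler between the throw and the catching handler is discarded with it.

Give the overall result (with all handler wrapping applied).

Step-by-step:
get @ H2 ⇒ 6
get @ H2 ⇒ 6
H0 returns 15
H1 returns 15
H2 returns (15, 6)
= (15, 6)

Answer: (15, 6)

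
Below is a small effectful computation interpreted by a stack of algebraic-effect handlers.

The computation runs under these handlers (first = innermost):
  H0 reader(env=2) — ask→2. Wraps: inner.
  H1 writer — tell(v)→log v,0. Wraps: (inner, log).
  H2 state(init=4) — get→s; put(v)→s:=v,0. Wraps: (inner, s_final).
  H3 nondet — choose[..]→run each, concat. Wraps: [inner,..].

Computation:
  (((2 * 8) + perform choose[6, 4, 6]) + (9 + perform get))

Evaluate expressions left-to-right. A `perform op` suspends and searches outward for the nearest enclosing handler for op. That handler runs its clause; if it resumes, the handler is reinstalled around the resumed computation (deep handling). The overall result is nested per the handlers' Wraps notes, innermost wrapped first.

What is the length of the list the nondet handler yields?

Step-by-step:
choose[6, 4, 6] @ H3
  branch[0] choose=6:
    get @ H2 ⇒ 4
    H0 returns 35
    H1 returns (35, ())
    H2 returns ((35, ()), 4)
    H3 returns [((35, ()), 4)]
  branch[1] choose=4:
    get @ H2 ⇒ 4
    H0 returns 33
    H1 returns (33, ())
    H2 returns ((33, ()), 4)
    H3 returns [((33, ()), 4)]
  branch[2] choose=6:
    get @ H2 ⇒ 4
    H0 returns 35
    H1 returns (35, ())
    H2 returns ((35, ()), 4)
    H3 returns [((35, ()), 4)]
= [((35, ()), 4), ((33, ()), 4), ((35, ()), 4)]

Answer: 3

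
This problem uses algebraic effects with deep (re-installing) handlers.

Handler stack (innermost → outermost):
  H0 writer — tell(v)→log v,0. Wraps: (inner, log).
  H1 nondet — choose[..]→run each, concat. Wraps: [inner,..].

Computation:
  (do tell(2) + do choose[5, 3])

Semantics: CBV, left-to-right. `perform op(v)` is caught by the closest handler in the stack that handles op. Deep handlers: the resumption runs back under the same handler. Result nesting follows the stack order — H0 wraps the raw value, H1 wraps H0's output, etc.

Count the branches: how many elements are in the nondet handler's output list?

Answer: 2

Working:
tell(2) @ H0 ⇒ log+=2
choose[5, 3] @ H1
  branch[0] choose=5:
    H0 returns (5, (2))
    H1 returns [(5, (2))]
  branch[1] choose=3:
    H0 returns (3, (2))
    H1 returns [(3, (2))]
= [(5, (2)), (3, (2))]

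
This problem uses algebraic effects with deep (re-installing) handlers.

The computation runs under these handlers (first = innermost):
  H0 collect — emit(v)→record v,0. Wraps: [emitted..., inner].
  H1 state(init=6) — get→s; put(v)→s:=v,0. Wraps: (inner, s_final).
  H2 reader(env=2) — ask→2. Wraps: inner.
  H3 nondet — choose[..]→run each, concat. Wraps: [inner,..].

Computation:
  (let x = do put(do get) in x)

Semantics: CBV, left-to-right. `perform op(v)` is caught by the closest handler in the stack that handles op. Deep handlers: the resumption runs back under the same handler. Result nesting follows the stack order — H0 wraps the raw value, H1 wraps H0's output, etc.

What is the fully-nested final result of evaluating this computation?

Working:
get @ H1 ⇒ 6
put(6) @ H1 ⇒ s:=6
H0 returns [0]
H1 returns ([0], 6)
H2 returns ([0], 6)
H3 returns [([0], 6)]
= [([0], 6)]

Answer: [([0], 6)]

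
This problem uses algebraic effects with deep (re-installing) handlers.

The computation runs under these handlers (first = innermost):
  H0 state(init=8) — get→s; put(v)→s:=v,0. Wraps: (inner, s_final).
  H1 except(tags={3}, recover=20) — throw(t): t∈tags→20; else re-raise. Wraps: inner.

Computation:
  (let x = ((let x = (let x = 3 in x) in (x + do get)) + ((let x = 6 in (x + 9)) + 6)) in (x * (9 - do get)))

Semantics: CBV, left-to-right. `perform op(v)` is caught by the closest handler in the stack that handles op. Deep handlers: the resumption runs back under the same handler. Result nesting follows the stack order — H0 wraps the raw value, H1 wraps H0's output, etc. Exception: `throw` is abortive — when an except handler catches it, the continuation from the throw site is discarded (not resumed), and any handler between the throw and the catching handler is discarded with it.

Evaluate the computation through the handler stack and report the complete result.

Working:
get @ H0 ⇒ 8
get @ H0 ⇒ 8
H0 returns (32, 8)
H1 returns (32, 8)
= (32, 8)

Answer: (32, 8)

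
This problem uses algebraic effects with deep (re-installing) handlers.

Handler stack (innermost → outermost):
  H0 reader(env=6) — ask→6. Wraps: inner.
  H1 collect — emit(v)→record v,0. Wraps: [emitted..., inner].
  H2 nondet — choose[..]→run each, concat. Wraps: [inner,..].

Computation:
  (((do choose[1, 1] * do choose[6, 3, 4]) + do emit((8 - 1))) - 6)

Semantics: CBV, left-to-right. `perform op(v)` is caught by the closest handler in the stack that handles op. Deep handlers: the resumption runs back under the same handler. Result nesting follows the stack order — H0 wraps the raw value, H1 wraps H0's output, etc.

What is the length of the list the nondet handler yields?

Evaluation trace:
choose[1, 1] @ H2
  branch[0] choose=1:
    choose[6, 3, 4] @ H2
      branch[0] choose=6:
        emit(7) @ H1 ⇒ out+=7
        H0 returns 0
        H1 returns [7, 0]
        H2 returns [[7, 0]]
      branch[1] choose=3:
        emit(7) @ H1 ⇒ out+=7
        H0 returns -3
        H1 returns [7, -3]
        H2 returns [[7, -3]]
      branch[2] choose=4:
        emit(7) @ H1 ⇒ out+=7
        H0 returns -2
        H1 returns [7, -2]
        H2 returns [[7, -2]]
  branch[1] choose=1:
    choose[6, 3, 4] @ H2
      branch[0] choose=6:
        emit(7) @ H1 ⇒ out+=7
        H0 returns 0
        H1 returns [7, 0]
        H2 returns [[7, 0]]
      branch[1] choose=3:
        emit(7) @ H1 ⇒ out+=7
        H0 returns -3
        H1 returns [7, -3]
        H2 returns [[7, -3]]
      branch[2] choose=4:
        emit(7) @ H1 ⇒ out+=7
        H0 returns -2
        H1 returns [7, -2]
        H2 returns [[7, -2]]
= [[7, 0], [7, -3], [7, -2], [7, 0], [7, -3], [7, -2]]

Answer: 6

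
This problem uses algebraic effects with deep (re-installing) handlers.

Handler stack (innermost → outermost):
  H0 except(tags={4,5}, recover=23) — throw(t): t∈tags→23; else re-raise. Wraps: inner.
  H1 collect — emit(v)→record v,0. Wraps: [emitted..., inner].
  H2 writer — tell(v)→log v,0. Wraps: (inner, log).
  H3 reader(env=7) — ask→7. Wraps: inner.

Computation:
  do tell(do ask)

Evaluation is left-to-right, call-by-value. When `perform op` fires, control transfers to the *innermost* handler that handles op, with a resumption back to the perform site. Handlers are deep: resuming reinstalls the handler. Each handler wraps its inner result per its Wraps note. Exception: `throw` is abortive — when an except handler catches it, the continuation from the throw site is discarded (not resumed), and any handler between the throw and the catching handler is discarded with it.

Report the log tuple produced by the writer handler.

Working:
ask @ H3 ⇒ 7
tell(7) @ H2 ⇒ log+=7
H0 returns 0
H1 returns [0]
H2 returns ([0], (7))
H3 returns ([0], (7))
= ([0], (7))

Answer: (7)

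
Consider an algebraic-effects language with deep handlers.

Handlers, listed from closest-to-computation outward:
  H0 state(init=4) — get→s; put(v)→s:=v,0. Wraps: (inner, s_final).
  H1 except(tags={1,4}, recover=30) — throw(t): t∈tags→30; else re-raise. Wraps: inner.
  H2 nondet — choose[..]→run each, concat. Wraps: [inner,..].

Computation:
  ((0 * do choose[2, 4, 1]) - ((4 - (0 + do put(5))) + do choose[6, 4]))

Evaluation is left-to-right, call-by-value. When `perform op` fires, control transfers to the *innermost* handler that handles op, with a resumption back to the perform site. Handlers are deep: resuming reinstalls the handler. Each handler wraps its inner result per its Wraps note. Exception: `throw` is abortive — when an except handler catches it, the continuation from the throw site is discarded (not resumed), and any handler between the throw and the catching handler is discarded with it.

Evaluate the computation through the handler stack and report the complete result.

Answer: [(-10, 5), (-8, 5), (-10, 5), (-8, 5), (-10, 5), (-8, 5)]

Working:
choose[2, 4, 1] @ H2
  branch[0] choose=2:
    put(5) @ H0 ⇒ s:=5
    choose[6, 4] @ H2
      branch[0] choose=6:
        H0 returns (-10, 5)
        H1 returns (-10, 5)
        H2 returns [(-10, 5)]
      branch[1] choose=4:
        H0 returns (-8, 5)
        H1 returns (-8, 5)
        H2 returns [(-8, 5)]
  branch[1] choose=4:
    put(5) @ H0 ⇒ s:=5
    choose[6, 4] @ H2
      branch[0] choose=6:
        H0 returns (-10, 5)
        H1 returns (-10, 5)
        H2 returns [(-10, 5)]
      branch[1] choose=4:
        H0 returns (-8, 5)
        H1 returns (-8, 5)
        H2 returns [(-8, 5)]
  branch[2] choose=1:
    put(5) @ H0 ⇒ s:=5
    choose[6, 4] @ H2
      branch[0] choose=6:
        H0 returns (-10, 5)
        H1 returns (-10, 5)
        H2 returns [(-10, 5)]
      branch[1] choose=4:
        H0 returns (-8, 5)
        H1 returns (-8, 5)
        H2 returns [(-8, 5)]
= [(-10, 5), (-8, 5), (-10, 5), (-8, 5), (-10, 5), (-8, 5)]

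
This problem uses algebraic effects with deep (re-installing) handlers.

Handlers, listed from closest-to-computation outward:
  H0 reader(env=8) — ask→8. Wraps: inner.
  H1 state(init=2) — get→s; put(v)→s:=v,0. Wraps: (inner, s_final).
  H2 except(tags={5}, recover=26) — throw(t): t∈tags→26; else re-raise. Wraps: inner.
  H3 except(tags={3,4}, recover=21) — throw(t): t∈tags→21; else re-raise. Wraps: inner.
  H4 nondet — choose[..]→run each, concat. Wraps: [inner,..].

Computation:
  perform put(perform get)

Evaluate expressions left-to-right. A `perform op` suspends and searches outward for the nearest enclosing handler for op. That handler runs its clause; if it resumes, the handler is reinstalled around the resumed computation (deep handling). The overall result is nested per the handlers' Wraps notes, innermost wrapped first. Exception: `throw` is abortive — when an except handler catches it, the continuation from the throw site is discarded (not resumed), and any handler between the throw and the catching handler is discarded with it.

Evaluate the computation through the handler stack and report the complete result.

Answer: [(0, 2)]

Working:
get @ H1 ⇒ 2
put(2) @ H1 ⇒ s:=2
H0 returns 0
H1 returns (0, 2)
H2 returns (0, 2)
H3 returns (0, 2)
H4 returns [(0, 2)]
= [(0, 2)]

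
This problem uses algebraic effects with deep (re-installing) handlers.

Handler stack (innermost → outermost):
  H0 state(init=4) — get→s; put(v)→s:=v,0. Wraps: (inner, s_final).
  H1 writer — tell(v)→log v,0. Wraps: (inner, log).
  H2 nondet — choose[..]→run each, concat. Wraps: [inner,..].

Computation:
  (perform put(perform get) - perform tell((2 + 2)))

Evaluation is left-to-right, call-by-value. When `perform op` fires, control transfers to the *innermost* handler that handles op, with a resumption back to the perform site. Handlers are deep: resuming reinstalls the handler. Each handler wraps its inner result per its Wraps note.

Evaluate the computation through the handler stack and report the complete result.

Answer: [((0, 4), (4))]

Step-by-step:
get @ H0 ⇒ 4
put(4) @ H0 ⇒ s:=4
tell(4) @ H1 ⇒ log+=4
H0 returns (0, 4)
H1 returns ((0, 4), (4))
H2 returns [((0, 4), (4))]
= [((0, 4), (4))]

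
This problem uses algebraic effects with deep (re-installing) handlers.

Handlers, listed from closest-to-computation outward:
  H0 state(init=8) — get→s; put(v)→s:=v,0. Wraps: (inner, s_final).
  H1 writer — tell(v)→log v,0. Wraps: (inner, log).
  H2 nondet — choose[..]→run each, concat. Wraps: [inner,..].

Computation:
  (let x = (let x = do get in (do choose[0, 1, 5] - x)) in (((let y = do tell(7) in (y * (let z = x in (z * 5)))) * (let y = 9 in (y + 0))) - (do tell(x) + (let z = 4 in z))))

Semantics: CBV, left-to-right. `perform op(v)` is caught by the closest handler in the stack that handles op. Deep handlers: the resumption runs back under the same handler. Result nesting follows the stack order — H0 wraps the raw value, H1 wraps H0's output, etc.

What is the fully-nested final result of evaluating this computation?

Answer: [((-4, 8), (7, -8)), ((-4, 8), (7, -7)), ((-4, 8), (7, -3))]

Evaluation trace:
get @ H0 ⇒ 8
choose[0, 1, 5] @ H2
  branch[0] choose=0:
    tell(7) @ H1 ⇒ log+=7
    tell(-8) @ H1 ⇒ log+=-8
    H0 returns (-4, 8)
    H1 returns ((-4, 8), (7, -8))
    H2 returns [((-4, 8), (7, -8))]
  branch[1] choose=1:
    tell(7) @ H1 ⇒ log+=7
    tell(-7) @ H1 ⇒ log+=-7
    H0 returns (-4, 8)
    H1 returns ((-4, 8), (7, -7))
    H2 returns [((-4, 8), (7, -7))]
  branch[2] choose=5:
    tell(7) @ H1 ⇒ log+=7
    tell(-3) @ H1 ⇒ log+=-3
    H0 returns (-4, 8)
    H1 returns ((-4, 8), (7, -3))
    H2 returns [((-4, 8), (7, -3))]
= [((-4, 8), (7, -8)), ((-4, 8), (7, -7)), ((-4, 8), (7, -3))]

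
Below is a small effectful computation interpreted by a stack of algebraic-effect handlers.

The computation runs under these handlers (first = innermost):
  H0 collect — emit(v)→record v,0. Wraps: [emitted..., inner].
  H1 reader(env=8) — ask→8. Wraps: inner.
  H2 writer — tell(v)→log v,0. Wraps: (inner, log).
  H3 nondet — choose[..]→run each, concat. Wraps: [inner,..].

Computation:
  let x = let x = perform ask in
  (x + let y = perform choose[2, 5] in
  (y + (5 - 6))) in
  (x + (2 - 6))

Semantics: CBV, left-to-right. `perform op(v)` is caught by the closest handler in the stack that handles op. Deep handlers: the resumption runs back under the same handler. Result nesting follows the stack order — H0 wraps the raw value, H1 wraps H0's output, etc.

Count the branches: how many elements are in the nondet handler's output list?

Evaluation trace:
ask @ H1 ⇒ 8
choose[2, 5] @ H3
  branch[0] choose=2:
    H0 returns [5]
    H1 returns [5]
    H2 returns ([5], ())
    H3 returns [([5], ())]
  branch[1] choose=5:
    H0 returns [8]
    H1 returns [8]
    H2 returns ([8], ())
    H3 returns [([8], ())]
= [([5], ()), ([8], ())]

Answer: 2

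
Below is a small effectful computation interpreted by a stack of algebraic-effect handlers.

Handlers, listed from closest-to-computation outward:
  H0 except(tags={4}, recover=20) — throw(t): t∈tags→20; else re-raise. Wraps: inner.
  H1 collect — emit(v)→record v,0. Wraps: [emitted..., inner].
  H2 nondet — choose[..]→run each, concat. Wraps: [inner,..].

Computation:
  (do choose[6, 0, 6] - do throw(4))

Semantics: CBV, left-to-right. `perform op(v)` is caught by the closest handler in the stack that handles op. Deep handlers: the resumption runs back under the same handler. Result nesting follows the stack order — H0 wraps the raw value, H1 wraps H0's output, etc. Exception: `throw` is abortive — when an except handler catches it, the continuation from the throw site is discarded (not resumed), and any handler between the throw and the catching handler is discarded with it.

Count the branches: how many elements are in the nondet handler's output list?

Working:
choose[6, 0, 6] @ H2
  branch[0] choose=6:
    throw(4) @ H0 caught ⇒ 20
    H1 returns [20]
    H2 returns [[20]]
  branch[1] choose=0:
    throw(4) @ H0 caught ⇒ 20
    H1 returns [20]
    H2 returns [[20]]
  branch[2] choose=6:
    throw(4) @ H0 caught ⇒ 20
    H1 returns [20]
    H2 returns [[20]]
= [[20], [20], [20]]

Answer: 3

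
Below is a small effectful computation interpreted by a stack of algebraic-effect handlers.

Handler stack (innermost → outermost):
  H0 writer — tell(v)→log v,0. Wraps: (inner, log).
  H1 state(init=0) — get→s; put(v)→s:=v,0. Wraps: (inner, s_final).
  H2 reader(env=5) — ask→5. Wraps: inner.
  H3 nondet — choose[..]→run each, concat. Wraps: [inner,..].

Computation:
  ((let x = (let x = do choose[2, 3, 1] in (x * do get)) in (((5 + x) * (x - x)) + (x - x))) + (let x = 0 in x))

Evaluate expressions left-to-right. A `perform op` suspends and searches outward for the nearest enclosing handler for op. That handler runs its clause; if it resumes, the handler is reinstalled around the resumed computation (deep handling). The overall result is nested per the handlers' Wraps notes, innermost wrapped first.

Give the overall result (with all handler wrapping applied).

Working:
choose[2, 3, 1] @ H3
  branch[0] choose=2:
    get @ H1 ⇒ 0
    H0 returns (0, ())
    H1 returns ((0, ()), 0)
    H2 returns ((0, ()), 0)
    H3 returns [((0, ()), 0)]
  branch[1] choose=3:
    get @ H1 ⇒ 0
    H0 returns (0, ())
    H1 returns ((0, ()), 0)
    H2 returns ((0, ()), 0)
    H3 returns [((0, ()), 0)]
  branch[2] choose=1:
    get @ H1 ⇒ 0
    H0 returns (0, ())
    H1 returns ((0, ()), 0)
    H2 returns ((0, ()), 0)
    H3 returns [((0, ()), 0)]
= [((0, ()), 0), ((0, ()), 0), ((0, ()), 0)]

Answer: [((0, ()), 0), ((0, ()), 0), ((0, ()), 0)]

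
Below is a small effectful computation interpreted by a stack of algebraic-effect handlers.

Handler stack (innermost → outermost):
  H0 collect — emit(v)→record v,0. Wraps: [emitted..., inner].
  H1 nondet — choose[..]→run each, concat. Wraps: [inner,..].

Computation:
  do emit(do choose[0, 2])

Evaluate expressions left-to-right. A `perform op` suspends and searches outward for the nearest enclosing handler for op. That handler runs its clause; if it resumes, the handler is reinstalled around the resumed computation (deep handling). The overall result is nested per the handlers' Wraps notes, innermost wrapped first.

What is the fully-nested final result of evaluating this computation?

Answer: [[0, 0], [2, 0]]

Evaluation trace:
choose[0, 2] @ H1
  branch[0] choose=0:
    emit(0) @ H0 ⇒ out+=0
    H0 returns [0, 0]
    H1 returns [[0, 0]]
  branch[1] choose=2:
    emit(2) @ H0 ⇒ out+=2
    H0 returns [2, 0]
    H1 returns [[2, 0]]
= [[0, 0], [2, 0]]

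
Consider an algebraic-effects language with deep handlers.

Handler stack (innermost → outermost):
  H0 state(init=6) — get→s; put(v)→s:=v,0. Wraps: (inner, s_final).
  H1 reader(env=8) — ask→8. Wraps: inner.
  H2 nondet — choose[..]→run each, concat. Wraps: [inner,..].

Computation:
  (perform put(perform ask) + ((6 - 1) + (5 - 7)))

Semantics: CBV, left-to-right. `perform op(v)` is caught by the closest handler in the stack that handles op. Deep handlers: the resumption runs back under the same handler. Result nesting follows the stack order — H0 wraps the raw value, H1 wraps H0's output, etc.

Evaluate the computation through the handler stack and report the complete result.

Answer: [(3, 8)]

Step-by-step:
ask @ H1 ⇒ 8
put(8) @ H0 ⇒ s:=8
H0 returns (3, 8)
H1 returns (3, 8)
H2 returns [(3, 8)]
= [(3, 8)]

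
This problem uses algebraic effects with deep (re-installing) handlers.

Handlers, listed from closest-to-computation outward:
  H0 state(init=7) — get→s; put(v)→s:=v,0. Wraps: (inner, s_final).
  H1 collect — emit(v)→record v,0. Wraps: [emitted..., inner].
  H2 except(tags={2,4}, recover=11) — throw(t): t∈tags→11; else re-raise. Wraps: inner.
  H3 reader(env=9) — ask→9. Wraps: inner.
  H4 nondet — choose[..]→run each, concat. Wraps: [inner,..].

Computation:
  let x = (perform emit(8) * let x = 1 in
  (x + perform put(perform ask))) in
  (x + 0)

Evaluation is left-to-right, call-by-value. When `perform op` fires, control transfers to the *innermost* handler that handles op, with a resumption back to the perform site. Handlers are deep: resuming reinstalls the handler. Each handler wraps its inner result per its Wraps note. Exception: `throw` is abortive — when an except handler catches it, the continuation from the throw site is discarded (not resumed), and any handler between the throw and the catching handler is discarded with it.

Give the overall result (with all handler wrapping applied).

Answer: [[8, (0, 9)]]

Evaluation trace:
emit(8) @ H1 ⇒ out+=8
ask @ H3 ⇒ 9
put(9) @ H0 ⇒ s:=9
H0 returns (0, 9)
H1 returns [8, (0, 9)]
H2 returns [8, (0, 9)]
H3 returns [8, (0, 9)]
H4 returns [[8, (0, 9)]]
= [[8, (0, 9)]]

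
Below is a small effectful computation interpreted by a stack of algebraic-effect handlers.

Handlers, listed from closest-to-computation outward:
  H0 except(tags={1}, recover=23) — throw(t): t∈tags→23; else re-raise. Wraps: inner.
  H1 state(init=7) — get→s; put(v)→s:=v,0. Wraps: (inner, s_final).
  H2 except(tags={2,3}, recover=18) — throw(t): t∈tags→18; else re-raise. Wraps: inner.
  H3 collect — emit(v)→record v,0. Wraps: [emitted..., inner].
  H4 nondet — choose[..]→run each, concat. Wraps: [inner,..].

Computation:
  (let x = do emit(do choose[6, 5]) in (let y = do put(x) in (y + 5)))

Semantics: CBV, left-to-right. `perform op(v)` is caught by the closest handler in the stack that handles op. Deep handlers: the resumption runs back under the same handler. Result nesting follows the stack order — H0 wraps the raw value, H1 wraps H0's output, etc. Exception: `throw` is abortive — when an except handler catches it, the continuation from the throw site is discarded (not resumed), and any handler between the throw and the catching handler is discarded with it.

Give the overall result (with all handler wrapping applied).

Step-by-step:
choose[6, 5] @ H4
  branch[0] choose=6:
    emit(6) @ H3 ⇒ out+=6
    put(0) @ H1 ⇒ s:=0
    H0 returns 5
    H1 returns (5, 0)
    H2 returns (5, 0)
    H3 returns [6, (5, 0)]
    H4 returns [[6, (5, 0)]]
  branch[1] choose=5:
    emit(5) @ H3 ⇒ out+=5
    put(0) @ H1 ⇒ s:=0
    H0 returns 5
    H1 returns (5, 0)
    H2 returns (5, 0)
    H3 returns [5, (5, 0)]
    H4 returns [[5, (5, 0)]]
= [[6, (5, 0)], [5, (5, 0)]]

Answer: [[6, (5, 0)], [5, (5, 0)]]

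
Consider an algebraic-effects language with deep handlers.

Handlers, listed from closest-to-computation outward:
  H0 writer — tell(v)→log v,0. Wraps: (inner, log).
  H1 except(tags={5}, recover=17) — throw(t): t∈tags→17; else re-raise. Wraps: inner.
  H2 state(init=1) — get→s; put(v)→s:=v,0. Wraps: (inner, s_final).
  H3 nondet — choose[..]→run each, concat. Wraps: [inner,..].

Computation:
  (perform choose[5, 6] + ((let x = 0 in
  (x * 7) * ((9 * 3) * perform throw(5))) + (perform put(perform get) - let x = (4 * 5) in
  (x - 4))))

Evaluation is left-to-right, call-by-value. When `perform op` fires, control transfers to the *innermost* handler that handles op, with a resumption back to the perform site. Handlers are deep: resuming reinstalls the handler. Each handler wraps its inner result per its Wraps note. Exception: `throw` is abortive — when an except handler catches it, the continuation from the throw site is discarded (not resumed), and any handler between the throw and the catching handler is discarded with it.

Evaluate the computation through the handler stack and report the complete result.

Step-by-step:
choose[5, 6] @ H3
  branch[0] choose=5:
    throw(5) @ H1 caught ⇒ 17
    H2 returns (17, 1)
    H3 returns [(17, 1)]
  branch[1] choose=6:
    throw(5) @ H1 caught ⇒ 17
    H2 returns (17, 1)
    H3 returns [(17, 1)]
= [(17, 1), (17, 1)]

Answer: [(17, 1), (17, 1)]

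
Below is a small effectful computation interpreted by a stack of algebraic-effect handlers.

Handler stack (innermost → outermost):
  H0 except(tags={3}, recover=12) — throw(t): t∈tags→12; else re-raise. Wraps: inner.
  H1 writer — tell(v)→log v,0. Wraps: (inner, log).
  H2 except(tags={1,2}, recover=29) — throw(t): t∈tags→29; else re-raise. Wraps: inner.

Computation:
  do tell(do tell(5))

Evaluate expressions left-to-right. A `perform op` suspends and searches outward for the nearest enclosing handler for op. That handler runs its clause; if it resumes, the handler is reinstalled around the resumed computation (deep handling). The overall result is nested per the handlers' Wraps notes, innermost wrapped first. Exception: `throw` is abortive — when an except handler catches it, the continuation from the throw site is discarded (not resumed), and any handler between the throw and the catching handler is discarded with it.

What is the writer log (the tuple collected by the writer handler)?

Working:
tell(5) @ H1 ⇒ log+=5
tell(0) @ H1 ⇒ log+=0
H0 returns 0
H1 returns (0, (5, 0))
H2 returns (0, (5, 0))
= (0, (5, 0))

Answer: (5, 0)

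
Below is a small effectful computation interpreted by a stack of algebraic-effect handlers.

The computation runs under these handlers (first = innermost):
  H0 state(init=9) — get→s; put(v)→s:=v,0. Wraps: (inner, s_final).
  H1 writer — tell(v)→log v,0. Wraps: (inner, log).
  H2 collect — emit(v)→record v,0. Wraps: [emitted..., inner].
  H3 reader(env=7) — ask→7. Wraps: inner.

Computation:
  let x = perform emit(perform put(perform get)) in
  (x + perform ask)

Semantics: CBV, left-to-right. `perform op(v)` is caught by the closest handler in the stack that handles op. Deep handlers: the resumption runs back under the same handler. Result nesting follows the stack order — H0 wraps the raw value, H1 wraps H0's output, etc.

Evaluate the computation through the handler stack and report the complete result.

Answer: [0, ((7, 9), ())]

Step-by-step:
get @ H0 ⇒ 9
put(9) @ H0 ⇒ s:=9
emit(0) @ H2 ⇒ out+=0
ask @ H3 ⇒ 7
H0 returns (7, 9)
H1 returns ((7, 9), ())
H2 returns [0, ((7, 9), ())]
H3 returns [0, ((7, 9), ())]
= [0, ((7, 9), ())]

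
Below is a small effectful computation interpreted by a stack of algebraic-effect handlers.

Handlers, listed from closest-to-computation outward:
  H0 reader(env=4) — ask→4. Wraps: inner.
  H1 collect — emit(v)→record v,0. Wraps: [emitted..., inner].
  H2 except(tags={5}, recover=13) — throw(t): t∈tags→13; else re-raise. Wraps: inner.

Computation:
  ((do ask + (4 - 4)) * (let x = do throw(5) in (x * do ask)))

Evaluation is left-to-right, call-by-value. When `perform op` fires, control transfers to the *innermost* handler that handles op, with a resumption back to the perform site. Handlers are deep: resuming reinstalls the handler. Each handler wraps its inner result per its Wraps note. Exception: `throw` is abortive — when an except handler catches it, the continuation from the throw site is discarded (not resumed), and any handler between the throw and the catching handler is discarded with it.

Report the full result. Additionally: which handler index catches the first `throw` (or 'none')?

Working:
ask @ H0 ⇒ 4
throw(5) @ H2 caught ⇒ 13
= 13

Answer: 13 ; first throw caught by: H2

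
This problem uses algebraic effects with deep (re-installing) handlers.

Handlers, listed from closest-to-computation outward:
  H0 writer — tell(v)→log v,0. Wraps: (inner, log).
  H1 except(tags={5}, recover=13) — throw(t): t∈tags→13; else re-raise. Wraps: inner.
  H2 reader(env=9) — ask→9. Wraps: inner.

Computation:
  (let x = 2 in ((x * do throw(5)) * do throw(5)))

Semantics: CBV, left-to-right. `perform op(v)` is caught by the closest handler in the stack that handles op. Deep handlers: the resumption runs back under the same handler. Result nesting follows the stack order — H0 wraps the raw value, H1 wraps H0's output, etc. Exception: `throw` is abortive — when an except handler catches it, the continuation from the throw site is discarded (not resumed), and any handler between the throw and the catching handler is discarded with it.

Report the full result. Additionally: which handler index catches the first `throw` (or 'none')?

Answer: 13 ; first throw caught by: H1

Working:
throw(5) @ H1 caught ⇒ 13
H2 returns 13
= 13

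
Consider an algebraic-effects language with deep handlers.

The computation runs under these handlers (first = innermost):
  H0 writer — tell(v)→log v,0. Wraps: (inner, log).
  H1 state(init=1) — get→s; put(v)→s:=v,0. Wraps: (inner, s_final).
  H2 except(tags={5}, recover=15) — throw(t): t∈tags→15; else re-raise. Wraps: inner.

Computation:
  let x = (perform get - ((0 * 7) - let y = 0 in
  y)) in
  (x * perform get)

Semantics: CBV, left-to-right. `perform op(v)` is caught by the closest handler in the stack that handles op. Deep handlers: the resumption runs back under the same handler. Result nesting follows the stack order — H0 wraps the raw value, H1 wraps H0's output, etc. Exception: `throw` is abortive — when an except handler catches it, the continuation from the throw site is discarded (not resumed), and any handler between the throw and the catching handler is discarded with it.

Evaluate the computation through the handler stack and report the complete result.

Answer: ((1, ()), 1)

Evaluation trace:
get @ H1 ⇒ 1
get @ H1 ⇒ 1
H0 returns (1, ())
H1 returns ((1, ()), 1)
H2 returns ((1, ()), 1)
= ((1, ()), 1)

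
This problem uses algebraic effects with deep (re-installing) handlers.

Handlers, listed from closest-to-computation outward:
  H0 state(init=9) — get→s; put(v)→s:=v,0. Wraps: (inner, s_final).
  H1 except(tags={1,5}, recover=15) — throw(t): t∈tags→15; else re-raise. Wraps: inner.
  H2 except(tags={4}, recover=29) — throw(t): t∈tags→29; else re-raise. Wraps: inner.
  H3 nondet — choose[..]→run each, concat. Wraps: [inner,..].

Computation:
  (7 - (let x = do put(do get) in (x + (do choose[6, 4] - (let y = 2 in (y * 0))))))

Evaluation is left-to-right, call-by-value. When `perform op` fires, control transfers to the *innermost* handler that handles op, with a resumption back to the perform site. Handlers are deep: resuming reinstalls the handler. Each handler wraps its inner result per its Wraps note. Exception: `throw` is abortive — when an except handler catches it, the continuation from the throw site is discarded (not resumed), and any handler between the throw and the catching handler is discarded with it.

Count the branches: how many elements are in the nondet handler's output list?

Working:
get @ H0 ⇒ 9
put(9) @ H0 ⇒ s:=9
choose[6, 4] @ H3
  branch[0] choose=6:
    H0 returns (1, 9)
    H1 returns (1, 9)
    H2 returns (1, 9)
    H3 returns [(1, 9)]
  branch[1] choose=4:
    H0 returns (3, 9)
    H1 returns (3, 9)
    H2 returns (3, 9)
    H3 returns [(3, 9)]
= [(1, 9), (3, 9)]

Answer: 2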